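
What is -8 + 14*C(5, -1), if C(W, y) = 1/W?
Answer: -26/5 ≈ -5.2000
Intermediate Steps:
-8 + 14*C(5, -1) = -8 + 14/5 = -26/5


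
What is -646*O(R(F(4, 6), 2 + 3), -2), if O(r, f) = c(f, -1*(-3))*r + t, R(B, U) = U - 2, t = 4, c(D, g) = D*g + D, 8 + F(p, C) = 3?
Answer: 12920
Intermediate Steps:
F(p, C) = -5 (F(p, C) = -8 + 3 = -5)
c(D, g) = D + D*g
R(B, U) = -2 + U
O(r, f) = 4 + 4*f*r (O(r, f) = (f*(1 - 1*(-3)))*r + 4 = (f*(1 + 3))*r + 4 = (f*4)*r + 4 = (4*f)*r + 4 = 4*f*r + 4 = 4 + 4*f*r)
-646*O(R(F(4, 6), 2 + 3), -2) = -646*(4 + 4*(-2)*(-2 + (2 + 3))) = -646*(4 + 4*(-2)*(-2 + 5)) = -646*(4 + 4*(-2)*3) = -646*(4 - 24) = -646*(-20) = 12920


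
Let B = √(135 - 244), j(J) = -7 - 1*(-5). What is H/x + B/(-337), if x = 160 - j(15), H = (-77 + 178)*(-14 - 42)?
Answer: -2828/81 - I*√109/337 ≈ -34.914 - 0.03098*I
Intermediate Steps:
H = -5656 (H = 101*(-56) = -5656)
j(J) = -2 (j(J) = -7 + 5 = -2)
B = I*√109 (B = √(-109) = I*√109 ≈ 10.44*I)
x = 162 (x = 160 - 1*(-2) = 160 + 2 = 162)
H/x + B/(-337) = -5656/162 + (I*√109)/(-337) = -5656*1/162 + (I*√109)*(-1/337) = -2828/81 - I*√109/337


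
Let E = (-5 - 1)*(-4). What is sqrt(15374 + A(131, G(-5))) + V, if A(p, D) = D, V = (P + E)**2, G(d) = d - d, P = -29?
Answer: 25 + sqrt(15374) ≈ 148.99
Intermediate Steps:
G(d) = 0
E = 24 (E = -6*(-4) = 24)
V = 25 (V = (-29 + 24)**2 = (-5)**2 = 25)
sqrt(15374 + A(131, G(-5))) + V = sqrt(15374 + 0) + 25 = sqrt(15374) + 25 = 25 + sqrt(15374)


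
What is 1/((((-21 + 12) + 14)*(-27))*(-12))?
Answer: 1/1620 ≈ 0.00061728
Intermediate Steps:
1/((((-21 + 12) + 14)*(-27))*(-12)) = 1/(((-9 + 14)*(-27))*(-12)) = 1/((5*(-27))*(-12)) = 1/(-135*(-12)) = 1/1620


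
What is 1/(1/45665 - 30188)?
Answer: -45665/1378535019 ≈ -3.3126e-5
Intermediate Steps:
1/(1/45665 - 30188) = 1/(-1378535019/45665) = -45665/1378535019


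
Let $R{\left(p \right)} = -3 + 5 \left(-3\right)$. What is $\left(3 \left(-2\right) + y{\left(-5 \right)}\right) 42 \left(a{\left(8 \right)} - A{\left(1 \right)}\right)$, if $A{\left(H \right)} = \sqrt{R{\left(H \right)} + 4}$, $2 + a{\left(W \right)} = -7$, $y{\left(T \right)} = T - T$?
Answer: $2268 + 252 i \sqrt{14} \approx 2268.0 + 942.9 i$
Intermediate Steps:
$y{\left(T \right)} = 0$
$a{\left(W \right)} = -9$ ($a{\left(W \right)} = -2 - 7 = -9$)
$R{\left(p \right)} = -18$ ($R{\left(p \right)} = -3 - 15 = -18$)
$A{\left(H \right)} = i \sqrt{14}$ ($A{\left(H \right)} = \sqrt{-18 + 4} = \sqrt{-14} = i \sqrt{14}$)
$\left(3 \left(-2\right) + y{\left(-5 \right)}\right) 42 \left(a{\left(8 \right)} - A{\left(1 \right)}\right) = \left(3 \left(-2\right) + 0\right) 42 \left(-9 - i \sqrt{14}\right) = \left(-6 + 0\right) 42 \left(-9 - i \sqrt{14}\right) = \left(-6\right) 42 \left(-9 - i \sqrt{14}\right) = - 252 \left(-9 - i \sqrt{14}\right) = 2268 + 252 i \sqrt{14}$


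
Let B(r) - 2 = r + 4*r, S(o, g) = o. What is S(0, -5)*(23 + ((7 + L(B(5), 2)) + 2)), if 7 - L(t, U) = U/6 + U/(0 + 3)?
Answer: 0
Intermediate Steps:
B(r) = 2 + 5*r (B(r) = 2 + (r + 4*r) = 2 + 5*r)
L(t, U) = 7 - U/2 (L(t, U) = 7 - (U/6 + U/(0 + 3)) = 7 - (U*(1/6) + U/3) = 7 - (U/6 + U*(1/3)) = 7 - (U/6 + U/3) = 7 - U/2)
S(0, -5)*(23 + ((7 + L(B(5), 2)) + 2)) = 0*(23 + ((7 + (7 - 1/2*2)) + 2)) = 0*(23 + ((7 + (7 - 1)) + 2)) = 0*(23 + ((7 + 6) + 2)) = 0*(23 + (13 + 2)) = 0*(23 + 15) = 0*38 = 0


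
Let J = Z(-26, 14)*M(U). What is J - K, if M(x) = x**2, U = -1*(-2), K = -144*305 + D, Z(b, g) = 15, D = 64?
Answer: 43916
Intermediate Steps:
K = -43856 (K = -144*305 + 64 = -43920 + 64 = -43856)
U = 2
J = 60 (J = 15*2**2 = 15*4 = 60)
J - K = 60 - 1*(-43856) = 60 + 43856 = 43916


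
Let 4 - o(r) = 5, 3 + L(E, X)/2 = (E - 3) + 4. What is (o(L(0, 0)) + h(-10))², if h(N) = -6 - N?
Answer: 9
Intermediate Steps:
L(E, X) = -4 + 2*E (L(E, X) = -6 + 2*((E - 3) + 4) = -6 + 2*((-3 + E) + 4) = -6 + 2*(1 + E) = -6 + (2 + 2*E) = -4 + 2*E)
o(r) = -1 (o(r) = 4 - 1*5 = 4 - 5 = -1)
(o(L(0, 0)) + h(-10))² = (-1 + (-6 - 1*(-10)))² = (-1 + (-6 + 10))² = (-1 + 4)² = 3² = 9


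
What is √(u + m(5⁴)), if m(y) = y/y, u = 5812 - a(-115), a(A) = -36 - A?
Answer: √5734 ≈ 75.723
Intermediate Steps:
u = 5733 (u = 5812 - (-36 - 1*(-115)) = 5812 - (-36 + 115) = 5812 - 1*79 = 5812 - 79 = 5733)
m(y) = 1
√(u + m(5⁴)) = √(5733 + 1) = √5734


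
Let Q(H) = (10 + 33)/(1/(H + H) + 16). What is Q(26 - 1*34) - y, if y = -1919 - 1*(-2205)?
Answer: -72242/255 ≈ -283.30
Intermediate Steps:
y = 286 (y = -1919 + 2205 = 286)
Q(H) = 43/(16 + 1/(2*H)) (Q(H) = 43/(1/(2*H) + 16) = 43/(16 + 1/(2*H)))
Q(26 - 1*34) - y = 86*(26 - 1*34)/(1 + 32*(26 - 1*34)) - 1*286 = 86*(26 - 34)/(1 + 32*(26 - 34)) - 286 = 86*(-8)/(1 + 32*(-8)) - 286 = 86*(-8)/(1 - 256) - 286 = 86*(-8)/(-255) - 286 = 86*(-8)*(-1/255) - 286 = 688/255 - 286 = -72242/255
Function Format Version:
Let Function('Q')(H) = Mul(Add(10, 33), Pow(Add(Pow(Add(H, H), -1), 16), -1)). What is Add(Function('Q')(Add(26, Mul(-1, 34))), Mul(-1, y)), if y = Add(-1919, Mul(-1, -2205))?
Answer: Rational(-72242, 255) ≈ -283.30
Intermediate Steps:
y = 286 (y = Add(-1919, 2205) = 286)
Function('Q')(H) = Mul(43, Pow(Add(16, Mul(Rational(1, 2), Pow(H, -1))), -1)) (Function('Q')(H) = Mul(43, Pow(Add(Pow(Mul(2, H), -1), 16), -1)) = Mul(43, Pow(Add(Mul(Rational(1, 2), Pow(H, -1)), 16), -1)) = Mul(43, Pow(Add(16, Mul(Rational(1, 2), Pow(H, -1))), -1)))
Add(Function('Q')(Add(26, Mul(-1, 34))), Mul(-1, y)) = Add(Mul(86, Add(26, Mul(-1, 34)), Pow(Add(1, Mul(32, Add(26, Mul(-1, 34)))), -1)), Mul(-1, 286)) = Add(Mul(86, Add(26, -34), Pow(Add(1, Mul(32, Add(26, -34))), -1)), -286) = Add(Mul(86, -8, Pow(Add(1, Mul(32, -8)), -1)), -286) = Add(Mul(86, -8, Pow(Add(1, -256), -1)), -286) = Add(Mul(86, -8, Pow(-255, -1)), -286) = Add(Mul(86, -8, Rational(-1, 255)), -286) = Add(Rational(688, 255), -286) = Rational(-72242, 255)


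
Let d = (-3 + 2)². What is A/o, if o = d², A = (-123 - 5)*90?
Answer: -11520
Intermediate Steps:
A = -11520 (A = -128*90 = -11520)
d = 1 (d = (-1)² = 1)
o = 1 (o = 1² = 1)
A/o = -11520/1 = -11520*1 = -11520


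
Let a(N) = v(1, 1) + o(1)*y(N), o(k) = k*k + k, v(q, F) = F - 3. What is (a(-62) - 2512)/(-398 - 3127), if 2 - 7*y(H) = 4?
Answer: 17602/24675 ≈ 0.71335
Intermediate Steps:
v(q, F) = -3 + F
y(H) = -2/7 (y(H) = 2/7 - ⅐*4 = 2/7 - 4/7 = -2/7)
o(k) = k + k² (o(k) = k² + k = k + k²)
a(N) = -18/7 (a(N) = (-3 + 1) + (1*(1 + 1))*(-2/7) = -2 + (1*2)*(-2/7) = -2 + 2*(-2/7) = -2 - 4/7 = -18/7)
(a(-62) - 2512)/(-398 - 3127) = (-18/7 - 2512)/(-398 - 3127) = -17602/7/(-3525) = -17602/7*(-1/3525) = 17602/24675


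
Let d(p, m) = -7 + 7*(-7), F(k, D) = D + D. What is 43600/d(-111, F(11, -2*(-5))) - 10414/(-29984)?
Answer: -81669951/104944 ≈ -778.22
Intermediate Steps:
F(k, D) = 2*D
d(p, m) = -56 (d(p, m) = -7 - 49 = -56)
43600/d(-111, F(11, -2*(-5))) - 10414/(-29984) = 43600/(-56) - 10414/(-29984) = 43600*(-1/56) - 10414*(-1/29984) = -5450/7 + 5207/14992 = -81669951/104944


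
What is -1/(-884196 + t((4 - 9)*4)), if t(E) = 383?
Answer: 1/883813 ≈ 1.1315e-6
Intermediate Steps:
-1/(-884196 + t((4 - 9)*4)) = -1/(-884196 + 383) = -1/(-883813) = -1*(-1/883813) = 1/883813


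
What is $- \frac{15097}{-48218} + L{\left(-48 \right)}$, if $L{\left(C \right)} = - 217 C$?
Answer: $\frac{502253785}{48218} \approx 10416.0$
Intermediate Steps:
$- \frac{15097}{-48218} + L{\left(-48 \right)} = - \frac{15097}{-48218} - -10416 = \left(-15097\right) \left(- \frac{1}{48218}\right) + 10416 = \frac{15097}{48218} + 10416 = \frac{502253785}{48218}$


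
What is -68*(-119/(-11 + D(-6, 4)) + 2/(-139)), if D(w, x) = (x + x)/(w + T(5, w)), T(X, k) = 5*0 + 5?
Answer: -1122204/2641 ≈ -424.92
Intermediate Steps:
T(X, k) = 5 (T(X, k) = 0 + 5 = 5)
D(w, x) = 2*x/(5 + w) (D(w, x) = (x + x)/(w + 5) = (2*x)/(5 + w) = 2*x/(5 + w))
-68*(-119/(-11 + D(-6, 4)) + 2/(-139)) = -68*(-119/(-11 + 2*4/(5 - 6)) + 2/(-139)) = -68*(-119/(-11 + 2*4/(-1)) + 2*(-1/139)) = -68*(-119/(-11 + 2*4*(-1)) - 2/139) = -68*(-119/(-11 - 8) - 2/139) = -68*(-119/(-19) - 2/139) = -68*(-119*(-1/19) - 2/139) = -68*(119/19 - 2/139) = -68*16503/2641 = -1122204/2641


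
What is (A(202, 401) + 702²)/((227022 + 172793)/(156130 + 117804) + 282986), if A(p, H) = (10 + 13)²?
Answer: 135140682022/77519886739 ≈ 1.7433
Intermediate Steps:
A(p, H) = 529 (A(p, H) = 23² = 529)
(A(202, 401) + 702²)/((227022 + 172793)/(156130 + 117804) + 282986) = (529 + 702²)/((227022 + 172793)/(156130 + 117804) + 282986) = (529 + 492804)/(399815/273934 + 282986) = 493333/(399815*(1/273934) + 282986) = 493333/(399815/273934 + 282986) = 493333/(77519886739/273934) = 493333*(273934/77519886739) = 135140682022/77519886739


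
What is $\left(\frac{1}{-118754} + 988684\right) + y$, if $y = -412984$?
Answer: $\frac{68366677799}{118754} \approx 5.757 \cdot 10^{5}$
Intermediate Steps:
$\left(\frac{1}{-118754} + 988684\right) + y = \left(\frac{1}{-118754} + 988684\right) - 412984 = \left(- \frac{1}{118754} + 988684\right) - 412984 = \frac{117410179735}{118754} - 412984 = \frac{68366677799}{118754}$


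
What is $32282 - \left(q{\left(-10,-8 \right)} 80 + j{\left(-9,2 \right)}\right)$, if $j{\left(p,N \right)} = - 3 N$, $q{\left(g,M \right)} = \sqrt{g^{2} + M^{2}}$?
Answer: $32288 - 160 \sqrt{41} \approx 31264.0$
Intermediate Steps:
$q{\left(g,M \right)} = \sqrt{M^{2} + g^{2}}$
$32282 - \left(q{\left(-10,-8 \right)} 80 + j{\left(-9,2 \right)}\right) = 32282 - \left(\sqrt{\left(-8\right)^{2} + \left(-10\right)^{2}} \cdot 80 - 6\right) = 32282 - \left(\sqrt{64 + 100} \cdot 80 - 6\right) = 32282 - \left(\sqrt{164} \cdot 80 - 6\right) = 32282 - \left(2 \sqrt{41} \cdot 80 - 6\right) = 32282 - \left(160 \sqrt{41} - 6\right) = 32282 - \left(-6 + 160 \sqrt{41}\right) = 32282 + \left(6 - 160 \sqrt{41}\right) = 32288 - 160 \sqrt{41}$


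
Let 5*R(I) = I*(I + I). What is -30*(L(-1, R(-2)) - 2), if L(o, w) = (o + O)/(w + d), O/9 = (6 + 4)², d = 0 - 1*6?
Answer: 68085/11 ≈ 6189.5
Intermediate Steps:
d = -6 (d = 0 - 6 = -6)
O = 900 (O = 9*(6 + 4)² = 9*10² = 9*100 = 900)
R(I) = 2*I²/5 (R(I) = (I*(I + I))/5 = (I*(2*I))/5 = (2*I²)/5 = 2*I²/5)
L(o, w) = (900 + o)/(-6 + w) (L(o, w) = (o + 900)/(w - 6) = (900 + o)/(-6 + w))
-30*(L(-1, R(-2)) - 2) = -30*((900 - 1)/(-6 + (⅖)*(-2)²) - 2) = -30*(899/(-6 + (⅖)*4) - 2) = -30*(899/(-6 + 8/5) - 2) = -30*(899/(-22/5) - 2) = -30*(-5/22*899 - 2) = -30*(-4495/22 - 2) = -30*(-4539/22) = 68085/11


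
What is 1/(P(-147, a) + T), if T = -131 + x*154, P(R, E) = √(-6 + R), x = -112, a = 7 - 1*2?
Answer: -1931/33558866 - I*√17/100676598 ≈ -5.7541e-5 - 4.0954e-8*I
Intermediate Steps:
a = 5 (a = 7 - 2 = 5)
T = -17379 (T = -131 - 112*154 = -131 - 17248 = -17379)
1/(P(-147, a) + T) = 1/(√(-6 - 147) - 17379) = 1/(√(-153) - 17379) = 1/(3*I*√17 - 17379) = 1/(-17379 + 3*I*√17)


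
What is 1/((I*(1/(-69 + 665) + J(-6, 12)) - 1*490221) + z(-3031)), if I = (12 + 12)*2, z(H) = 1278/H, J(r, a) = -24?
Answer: -451619/221913536937 ≈ -2.0351e-6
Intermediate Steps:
I = 48 (I = 24*2 = 48)
1/((I*(1/(-69 + 665) + J(-6, 12)) - 1*490221) + z(-3031)) = 1/((48*(1/(-69 + 665) - 24) - 1*490221) + 1278/(-3031)) = 1/((48*(1/596 - 24) - 490221) + 1278*(-1/3031)) = 1/((48*(1/596 - 24) - 490221) - 1278/3031) = 1/((48*(-14303/596) - 490221) - 1278/3031) = 1/((-171636/149 - 490221) - 1278/3031) = 1/(-73214565/149 - 1278/3031) = 1/(-221913536937/451619) = -451619/221913536937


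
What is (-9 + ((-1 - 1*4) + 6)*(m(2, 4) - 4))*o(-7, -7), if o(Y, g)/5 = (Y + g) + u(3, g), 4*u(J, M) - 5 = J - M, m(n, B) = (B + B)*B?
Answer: -3895/4 ≈ -973.75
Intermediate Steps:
m(n, B) = 2*B**2 (m(n, B) = (2*B)*B = 2*B**2)
u(J, M) = 5/4 - M/4 + J/4 (u(J, M) = 5/4 + (J - M)/4 = 5/4 + (-M/4 + J/4) = 5/4 - M/4 + J/4)
o(Y, g) = 10 + 5*Y + 15*g/4 (o(Y, g) = 5*((Y + g) + (5/4 - g/4 + (1/4)*3)) = 5*((Y + g) + (5/4 - g/4 + 3/4)) = 5*((Y + g) + (2 - g/4)) = 5*(2 + Y + 3*g/4) = 10 + 5*Y + 15*g/4)
(-9 + ((-1 - 1*4) + 6)*(m(2, 4) - 4))*o(-7, -7) = (-9 + ((-1 - 1*4) + 6)*(2*4**2 - 4))*(10 + 5*(-7) + (15/4)*(-7)) = (-9 + ((-1 - 4) + 6)*(2*16 - 4))*(10 - 35 - 105/4) = (-9 + (-5 + 6)*(32 - 4))*(-205/4) = (-9 + 1*28)*(-205/4) = (-9 + 28)*(-205/4) = 19*(-205/4) = -3895/4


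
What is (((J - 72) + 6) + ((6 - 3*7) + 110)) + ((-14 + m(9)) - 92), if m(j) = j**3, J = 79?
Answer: 731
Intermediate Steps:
(((J - 72) + 6) + ((6 - 3*7) + 110)) + ((-14 + m(9)) - 92) = (((79 - 72) + 6) + ((6 - 3*7) + 110)) + ((-14 + 9**3) - 92) = ((7 + 6) + ((6 - 21) + 110)) + ((-14 + 729) - 92) = (13 + (-15 + 110)) + (715 - 92) = (13 + 95) + 623 = 108 + 623 = 731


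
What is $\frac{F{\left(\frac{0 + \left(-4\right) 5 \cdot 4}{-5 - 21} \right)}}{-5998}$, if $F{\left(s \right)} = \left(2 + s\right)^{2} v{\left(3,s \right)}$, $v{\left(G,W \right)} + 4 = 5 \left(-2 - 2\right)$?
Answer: $\frac{52272}{506831} \approx 0.10313$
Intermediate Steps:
$v{\left(G,W \right)} = -24$ ($v{\left(G,W \right)} = -4 + 5 \left(-2 - 2\right) = -4 + 5 \left(-4\right) = -4 - 20 = -24$)
$F{\left(s \right)} = - 24 \left(2 + s\right)^{2}$ ($F{\left(s \right)} = \left(2 + s\right)^{2} \left(-24\right) = - 24 \left(2 + s\right)^{2}$)
$\frac{F{\left(\frac{0 + \left(-4\right) 5 \cdot 4}{-5 - 21} \right)}}{-5998} = \frac{\left(-24\right) \left(2 + \frac{0 + \left(-4\right) 5 \cdot 4}{-5 - 21}\right)^{2}}{-5998} = - 24 \left(2 + \frac{0 - 80}{-26}\right)^{2} \left(- \frac{1}{5998}\right) = - 24 \left(2 + \left(0 - 80\right) \left(- \frac{1}{26}\right)\right)^{2} \left(- \frac{1}{5998}\right) = - 24 \left(2 - - \frac{40}{13}\right)^{2} \left(- \frac{1}{5998}\right) = - 24 \left(2 + \frac{40}{13}\right)^{2} \left(- \frac{1}{5998}\right) = - 24 \left(\frac{66}{13}\right)^{2} \left(- \frac{1}{5998}\right) = \left(-24\right) \frac{4356}{169} \left(- \frac{1}{5998}\right) = \left(- \frac{104544}{169}\right) \left(- \frac{1}{5998}\right) = \frac{52272}{506831}$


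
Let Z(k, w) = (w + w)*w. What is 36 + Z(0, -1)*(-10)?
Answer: 16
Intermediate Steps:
Z(k, w) = 2*w² (Z(k, w) = (2*w)*w = 2*w²)
36 + Z(0, -1)*(-10) = 36 + (2*(-1)²)*(-10) = 36 + (2*1)*(-10) = 36 + 2*(-10) = 36 - 20 = 16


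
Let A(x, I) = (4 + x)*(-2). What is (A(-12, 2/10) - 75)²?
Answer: 3481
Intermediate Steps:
A(x, I) = -8 - 2*x
(A(-12, 2/10) - 75)² = ((-8 - 2*(-12)) - 75)² = ((-8 + 24) - 75)² = (16 - 75)² = (-59)² = 3481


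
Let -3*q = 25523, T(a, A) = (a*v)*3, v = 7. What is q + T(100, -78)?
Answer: -19223/3 ≈ -6407.7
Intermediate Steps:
T(a, A) = 21*a (T(a, A) = (a*7)*3 = (7*a)*3 = 21*a)
q = -25523/3 (q = -1/3*25523 = -25523/3 ≈ -8507.7)
q + T(100, -78) = -25523/3 + 21*100 = -25523/3 + 2100 = -19223/3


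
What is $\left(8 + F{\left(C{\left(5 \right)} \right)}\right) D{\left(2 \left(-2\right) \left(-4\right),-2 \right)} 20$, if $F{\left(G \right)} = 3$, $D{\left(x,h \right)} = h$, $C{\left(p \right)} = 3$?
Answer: $-440$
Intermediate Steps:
$\left(8 + F{\left(C{\left(5 \right)} \right)}\right) D{\left(2 \left(-2\right) \left(-4\right),-2 \right)} 20 = \left(8 + 3\right) \left(-2\right) 20 = 11 \left(-2\right) 20 = \left(-22\right) 20 = -440$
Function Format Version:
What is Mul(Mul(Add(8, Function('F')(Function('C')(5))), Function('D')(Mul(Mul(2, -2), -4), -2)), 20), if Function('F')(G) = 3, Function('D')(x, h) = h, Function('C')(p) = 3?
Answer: -440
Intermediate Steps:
Mul(Mul(Add(8, Function('F')(Function('C')(5))), Function('D')(Mul(Mul(2, -2), -4), -2)), 20) = Mul(Mul(Add(8, 3), -2), 20) = Mul(Mul(11, -2), 20) = Mul(-22, 20) = -440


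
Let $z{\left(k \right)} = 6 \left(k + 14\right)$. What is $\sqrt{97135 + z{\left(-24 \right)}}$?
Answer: $5 \sqrt{3883} \approx 311.57$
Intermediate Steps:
$z{\left(k \right)} = 84 + 6 k$ ($z{\left(k \right)} = 6 \left(14 + k\right) = 84 + 6 k$)
$\sqrt{97135 + z{\left(-24 \right)}} = \sqrt{97135 + \left(84 + 6 \left(-24\right)\right)} = \sqrt{97135 + \left(84 - 144\right)} = \sqrt{97135 - 60} = \sqrt{97075} = 5 \sqrt{3883}$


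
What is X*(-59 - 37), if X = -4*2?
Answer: 768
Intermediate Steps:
X = -8
X*(-59 - 37) = -8*(-59 - 37) = -8*(-96) = 768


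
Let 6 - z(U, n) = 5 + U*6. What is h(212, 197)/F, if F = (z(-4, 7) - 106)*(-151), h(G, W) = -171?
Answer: -19/1359 ≈ -0.013981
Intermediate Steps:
z(U, n) = 1 - 6*U (z(U, n) = 6 - (5 + U*6) = 6 - (5 + 6*U) = 6 + (-5 - 6*U) = 1 - 6*U)
F = 12231 (F = ((1 - 6*(-4)) - 106)*(-151) = ((1 + 24) - 106)*(-151) = (25 - 106)*(-151) = -81*(-151) = 12231)
h(212, 197)/F = -171/12231 = -171*1/12231 = -19/1359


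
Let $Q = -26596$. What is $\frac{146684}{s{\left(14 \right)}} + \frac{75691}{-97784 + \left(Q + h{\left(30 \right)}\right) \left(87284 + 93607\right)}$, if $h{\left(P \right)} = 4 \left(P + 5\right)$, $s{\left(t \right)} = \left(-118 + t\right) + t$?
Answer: $- \frac{70199297154691}{43071750720} \approx -1629.8$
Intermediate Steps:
$s{\left(t \right)} = -118 + 2 t$
$h{\left(P \right)} = 20 + 4 P$ ($h{\left(P \right)} = 4 \left(5 + P\right) = 20 + 4 P$)
$\frac{146684}{s{\left(14 \right)}} + \frac{75691}{-97784 + \left(Q + h{\left(30 \right)}\right) \left(87284 + 93607\right)} = \frac{146684}{-118 + 2 \cdot 14} + \frac{75691}{-97784 + \left(-26596 + \left(20 + 4 \cdot 30\right)\right) \left(87284 + 93607\right)} = \frac{146684}{-118 + 28} + \frac{75691}{-97784 + \left(-26596 + \left(20 + 120\right)\right) 180891} = \frac{146684}{-90} + \frac{75691}{-97784 + \left(-26596 + 140\right) 180891} = 146684 \left(- \frac{1}{90}\right) + \frac{75691}{-97784 - 4785652296} = - \frac{73342}{45} + \frac{75691}{-97784 - 4785652296} = - \frac{73342}{45} + \frac{75691}{-4785750080} = - \frac{73342}{45} + 75691 \left(- \frac{1}{4785750080}\right) = - \frac{73342}{45} - \frac{75691}{4785750080} = - \frac{70199297154691}{43071750720}$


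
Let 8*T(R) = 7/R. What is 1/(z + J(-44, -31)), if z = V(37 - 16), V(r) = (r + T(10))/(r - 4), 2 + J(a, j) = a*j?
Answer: 1360/1854007 ≈ 0.00073355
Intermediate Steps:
T(R) = 7/(8*R) (T(R) = (7/R)/8 = 7/(8*R))
J(a, j) = -2 + a*j
V(r) = (7/80 + r)/(-4 + r) (V(r) = (r + (7/8)/10)/(r - 4) = (r + (7/8)*(⅒))/(-4 + r) = (r + 7/80)/(-4 + r) = (7/80 + r)/(-4 + r))
z = 1687/1360 (z = (7/80 + (37 - 16))/(-4 + (37 - 16)) = (7/80 + 21)/(-4 + 21) = (1687/80)/17 = (1/17)*(1687/80) = 1687/1360 ≈ 1.2404)
1/(z + J(-44, -31)) = 1/(1687/1360 + (-2 - 44*(-31))) = 1/(1687/1360 + (-2 + 1364)) = 1/(1687/1360 + 1362) = 1/(1854007/1360) = 1360/1854007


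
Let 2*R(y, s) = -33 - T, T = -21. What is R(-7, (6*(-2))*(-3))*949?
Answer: -5694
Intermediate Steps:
R(y, s) = -6 (R(y, s) = (-33 - 1*(-21))/2 = (-33 + 21)/2 = (1/2)*(-12) = -6)
R(-7, (6*(-2))*(-3))*949 = -6*949 = -5694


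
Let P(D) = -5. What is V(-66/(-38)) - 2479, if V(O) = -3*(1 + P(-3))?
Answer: -2467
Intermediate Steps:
V(O) = 12 (V(O) = -3*(1 - 5) = -3*(-4) = 12)
V(-66/(-38)) - 2479 = 12 - 2479 = -2467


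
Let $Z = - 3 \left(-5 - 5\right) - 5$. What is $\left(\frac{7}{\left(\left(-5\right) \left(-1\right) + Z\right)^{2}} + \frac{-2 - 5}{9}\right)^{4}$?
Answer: $\frac{35153041}{100000000} \approx 0.35153$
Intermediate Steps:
$Z = 25$ ($Z = - 3 \left(-5 - 5\right) - 5 = \left(-3\right) \left(-10\right) - 5 = 30 - 5 = 25$)
$\left(\frac{7}{\left(\left(-5\right) \left(-1\right) + Z\right)^{2}} + \frac{-2 - 5}{9}\right)^{4} = \left(\frac{7}{\left(\left(-5\right) \left(-1\right) + 25\right)^{2}} + \frac{-2 - 5}{9}\right)^{4} = \left(\frac{7}{\left(5 + 25\right)^{2}} + \left(-2 - 5\right) \frac{1}{9}\right)^{4} = \left(\frac{7}{30^{2}} - \frac{7}{9}\right)^{4} = \left(\frac{7}{900} - \frac{7}{9}\right)^{4} = \left(- \frac{77}{100}\right)^{4} = \frac{35153041}{100000000}$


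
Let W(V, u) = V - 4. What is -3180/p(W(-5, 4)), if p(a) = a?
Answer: 1060/3 ≈ 353.33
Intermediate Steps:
W(V, u) = -4 + V
-3180/p(W(-5, 4)) = -3180/(-4 - 5) = -3180/(-9) = -3180*(-1/9) = 1060/3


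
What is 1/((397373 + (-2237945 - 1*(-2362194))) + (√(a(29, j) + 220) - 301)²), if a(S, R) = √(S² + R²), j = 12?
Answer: 1/(521622 + (301 - √(220 + √985))²) ≈ 1.6586e-6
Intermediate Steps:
a(S, R) = √(R² + S²)
1/((397373 + (-2237945 - 1*(-2362194))) + (√(a(29, j) + 220) - 301)²) = 1/((397373 + (-2237945 - 1*(-2362194))) + (√(√(12² + 29²) + 220) - 301)²) = 1/((397373 + (-2237945 + 2362194)) + (√(√(144 + 841) + 220) - 301)²) = 1/((397373 + 124249) + (√(√985 + 220) - 301)²) = 1/(521622 + (√(220 + √985) - 301)²) = 1/(521622 + (-301 + √(220 + √985))²)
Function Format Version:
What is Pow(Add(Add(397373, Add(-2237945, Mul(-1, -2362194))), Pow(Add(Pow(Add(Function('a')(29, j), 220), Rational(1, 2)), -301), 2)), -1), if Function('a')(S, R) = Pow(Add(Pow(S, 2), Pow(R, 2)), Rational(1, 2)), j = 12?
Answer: Pow(Add(521622, Pow(Add(301, Mul(-1, Pow(Add(220, Pow(985, Rational(1, 2))), Rational(1, 2)))), 2)), -1) ≈ 1.6586e-6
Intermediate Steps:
Function('a')(S, R) = Pow(Add(Pow(R, 2), Pow(S, 2)), Rational(1, 2))
Pow(Add(Add(397373, Add(-2237945, Mul(-1, -2362194))), Pow(Add(Pow(Add(Function('a')(29, j), 220), Rational(1, 2)), -301), 2)), -1) = Pow(Add(Add(397373, Add(-2237945, Mul(-1, -2362194))), Pow(Add(Pow(Add(Pow(Add(Pow(12, 2), Pow(29, 2)), Rational(1, 2)), 220), Rational(1, 2)), -301), 2)), -1) = Pow(Add(Add(397373, Add(-2237945, 2362194)), Pow(Add(Pow(Add(Pow(Add(144, 841), Rational(1, 2)), 220), Rational(1, 2)), -301), 2)), -1) = Pow(Add(Add(397373, 124249), Pow(Add(Pow(Add(Pow(985, Rational(1, 2)), 220), Rational(1, 2)), -301), 2)), -1) = Pow(Add(521622, Pow(Add(Pow(Add(220, Pow(985, Rational(1, 2))), Rational(1, 2)), -301), 2)), -1) = Pow(Add(521622, Pow(Add(-301, Pow(Add(220, Pow(985, Rational(1, 2))), Rational(1, 2))), 2)), -1)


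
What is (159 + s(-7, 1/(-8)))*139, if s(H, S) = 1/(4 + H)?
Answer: 66164/3 ≈ 22055.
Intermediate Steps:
(159 + s(-7, 1/(-8)))*139 = (159 + 1/(4 - 7))*139 = (159 + 1/(-3))*139 = (159 - ⅓)*139 = (476/3)*139 = 66164/3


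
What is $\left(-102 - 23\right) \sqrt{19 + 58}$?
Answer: $- 125 \sqrt{77} \approx -1096.9$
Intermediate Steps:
$\left(-102 - 23\right) \sqrt{19 + 58} = - 125 \sqrt{77}$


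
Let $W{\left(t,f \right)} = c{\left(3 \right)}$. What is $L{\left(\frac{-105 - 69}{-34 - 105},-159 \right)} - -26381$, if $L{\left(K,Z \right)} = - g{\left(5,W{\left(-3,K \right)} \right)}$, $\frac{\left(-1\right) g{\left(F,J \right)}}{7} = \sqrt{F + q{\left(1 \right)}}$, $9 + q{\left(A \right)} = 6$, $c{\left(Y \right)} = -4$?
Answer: $26381 + 7 \sqrt{2} \approx 26391.0$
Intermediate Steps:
$q{\left(A \right)} = -3$ ($q{\left(A \right)} = -9 + 6 = -3$)
$W{\left(t,f \right)} = -4$
$g{\left(F,J \right)} = - 7 \sqrt{-3 + F}$ ($g{\left(F,J \right)} = - 7 \sqrt{F - 3} = - 7 \sqrt{-3 + F}$)
$L{\left(K,Z \right)} = 7 \sqrt{2}$ ($L{\left(K,Z \right)} = - \left(-7\right) \sqrt{-3 + 5} = - \left(-7\right) \sqrt{2} = 7 \sqrt{2}$)
$L{\left(\frac{-105 - 69}{-34 - 105},-159 \right)} - -26381 = 7 \sqrt{2} - -26381 = 7 \sqrt{2} + 26381 = 26381 + 7 \sqrt{2}$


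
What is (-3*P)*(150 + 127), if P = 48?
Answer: -39888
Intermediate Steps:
(-3*P)*(150 + 127) = (-3*48)*(150 + 127) = -144*277 = -39888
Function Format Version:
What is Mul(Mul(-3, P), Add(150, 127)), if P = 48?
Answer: -39888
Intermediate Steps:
Mul(Mul(-3, P), Add(150, 127)) = Mul(Mul(-3, 48), Add(150, 127)) = Mul(-144, 277) = -39888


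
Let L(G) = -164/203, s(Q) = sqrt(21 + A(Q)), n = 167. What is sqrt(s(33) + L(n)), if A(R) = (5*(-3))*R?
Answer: sqrt(-33292 + 41209*I*sqrt(474))/203 ≈ 3.2387 + 3.3611*I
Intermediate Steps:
A(R) = -15*R
s(Q) = sqrt(21 - 15*Q)
L(G) = -164/203 (L(G) = -164*1/203 = -164/203)
sqrt(s(33) + L(n)) = sqrt(sqrt(21 - 15*33) - 164/203) = sqrt(sqrt(21 - 495) - 164/203) = sqrt(sqrt(-474) - 164/203) = sqrt(I*sqrt(474) - 164/203) = sqrt(-164/203 + I*sqrt(474))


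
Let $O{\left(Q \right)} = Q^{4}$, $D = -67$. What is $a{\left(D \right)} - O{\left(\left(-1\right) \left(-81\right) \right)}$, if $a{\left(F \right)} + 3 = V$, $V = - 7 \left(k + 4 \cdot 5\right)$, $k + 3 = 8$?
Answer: $-43046899$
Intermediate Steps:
$k = 5$ ($k = -3 + 8 = 5$)
$V = -175$ ($V = - 7 \left(5 + 4 \cdot 5\right) = - 7 \left(5 + 20\right) = \left(-7\right) 25 = -175$)
$a{\left(F \right)} = -178$ ($a{\left(F \right)} = -3 - 175 = -178$)
$a{\left(D \right)} - O{\left(\left(-1\right) \left(-81\right) \right)} = -178 - \left(\left(-1\right) \left(-81\right)\right)^{4} = -178 - 81^{4} = -178 - 43046721 = -43046899$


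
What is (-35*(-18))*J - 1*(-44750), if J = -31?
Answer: 25220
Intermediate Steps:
(-35*(-18))*J - 1*(-44750) = -35*(-18)*(-31) - 1*(-44750) = 630*(-31) + 44750 = -19530 + 44750 = 25220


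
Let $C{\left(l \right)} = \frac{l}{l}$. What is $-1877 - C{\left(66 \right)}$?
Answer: $-1878$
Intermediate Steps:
$C{\left(l \right)} = 1$
$-1877 - C{\left(66 \right)} = -1877 - 1 = -1878$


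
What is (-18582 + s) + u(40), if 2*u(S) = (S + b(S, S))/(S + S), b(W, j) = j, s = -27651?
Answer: -92465/2 ≈ -46233.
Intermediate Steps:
u(S) = ½ (u(S) = ((S + S)/(S + S))/2 = ((2*S)/((2*S)))/2 = ((2*S)*(1/(2*S)))/2 = (½)*1 = ½)
(-18582 + s) + u(40) = (-18582 - 27651) + ½ = -46233 + ½ = -92465/2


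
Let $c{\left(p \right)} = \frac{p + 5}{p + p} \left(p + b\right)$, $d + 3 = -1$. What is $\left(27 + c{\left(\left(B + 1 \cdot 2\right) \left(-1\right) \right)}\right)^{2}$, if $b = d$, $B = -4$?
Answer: $\frac{2209}{4} \approx 552.25$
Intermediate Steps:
$d = -4$ ($d = -3 - 1 = -4$)
$b = -4$
$c{\left(p \right)} = \frac{\left(-4 + p\right) \left(5 + p\right)}{2 p}$ ($c{\left(p \right)} = \frac{p + 5}{p + p} \left(p - 4\right) = \frac{5 + p}{2 p} \left(-4 + p\right) = \frac{\left(-4 + p\right) \left(5 + p\right)}{2 p}$)
$\left(27 + c{\left(\left(B + 1 \cdot 2\right) \left(-1\right) \right)}\right)^{2} = \left(27 + \frac{-20 + \left(-4 + 1 \cdot 2\right) \left(-1\right) \left(1 + \left(-4 + 1 \cdot 2\right) \left(-1\right)\right)}{2 \left(-4 + 1 \cdot 2\right) \left(-1\right)}\right)^{2} = \left(27 + \frac{-20 + \left(-4 + 2\right) \left(-1\right) \left(1 + \left(-4 + 2\right) \left(-1\right)\right)}{2 \left(-4 + 2\right) \left(-1\right)}\right)^{2} = \left(27 + \frac{-20 + \left(-2\right) \left(-1\right) \left(1 - -2\right)}{2 \left(\left(-2\right) \left(-1\right)\right)}\right)^{2} = \left(27 + \frac{-20 + 2 \left(1 + 2\right)}{2 \cdot 2}\right)^{2} = \left(27 + \frac{1}{2} \cdot \frac{1}{2} \left(-20 + 2 \cdot 3\right)\right)^{2} = \left(27 + \frac{1}{2} \cdot \frac{1}{2} \left(-20 + 6\right)\right)^{2} = \left(27 + \frac{1}{2} \cdot \frac{1}{2} \left(-14\right)\right)^{2} = \left(27 - \frac{7}{2}\right)^{2} = \left(\frac{47}{2}\right)^{2} = \frac{2209}{4}$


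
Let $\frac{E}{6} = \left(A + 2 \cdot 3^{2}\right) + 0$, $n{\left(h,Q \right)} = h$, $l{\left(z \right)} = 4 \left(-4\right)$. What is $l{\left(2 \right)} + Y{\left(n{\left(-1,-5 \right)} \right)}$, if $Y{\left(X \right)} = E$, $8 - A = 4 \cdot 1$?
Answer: $116$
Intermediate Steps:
$l{\left(z \right)} = -16$
$A = 4$ ($A = 8 - 4 \cdot 1 = 8 - 4 = 4$)
$E = 132$ ($E = 6 \left(\left(4 + 2 \cdot 3^{2}\right) + 0\right) = 6 \left(\left(4 + 2 \cdot 9\right) + 0\right) = 6 \left(\left(4 + 18\right) + 0\right) = 6 \left(22 + 0\right) = 6 \cdot 22 = 132$)
$Y{\left(X \right)} = 132$
$l{\left(2 \right)} + Y{\left(n{\left(-1,-5 \right)} \right)} = -16 + 132 = 116$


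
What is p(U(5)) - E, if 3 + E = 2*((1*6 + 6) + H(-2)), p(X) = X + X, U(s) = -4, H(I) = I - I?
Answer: -29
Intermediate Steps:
H(I) = 0
p(X) = 2*X
E = 21 (E = -3 + 2*((1*6 + 6) + 0) = -3 + 2*((6 + 6) + 0) = -3 + 2*(12 + 0) = -3 + 2*12 = -3 + 24 = 21)
p(U(5)) - E = 2*(-4) - 1*21 = -8 - 21 = -29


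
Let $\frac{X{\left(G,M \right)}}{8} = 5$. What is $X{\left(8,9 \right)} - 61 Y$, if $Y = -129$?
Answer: $7909$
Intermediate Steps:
$X{\left(G,M \right)} = 40$ ($X{\left(G,M \right)} = 8 \cdot 5 = 40$)
$X{\left(8,9 \right)} - 61 Y = 40 - -7869 = 40 + 7869 = 7909$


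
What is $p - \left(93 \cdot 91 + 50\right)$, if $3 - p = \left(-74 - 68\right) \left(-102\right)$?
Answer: $-22994$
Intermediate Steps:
$p = -14481$ ($p = 3 - \left(-74 - 68\right) \left(-102\right) = 3 - \left(-142\right) \left(-102\right) = 3 - 14484 = -14481$)
$p - \left(93 \cdot 91 + 50\right) = -14481 - \left(93 \cdot 91 + 50\right) = -14481 - \left(8463 + 50\right) = -14481 - 8513 = -22994$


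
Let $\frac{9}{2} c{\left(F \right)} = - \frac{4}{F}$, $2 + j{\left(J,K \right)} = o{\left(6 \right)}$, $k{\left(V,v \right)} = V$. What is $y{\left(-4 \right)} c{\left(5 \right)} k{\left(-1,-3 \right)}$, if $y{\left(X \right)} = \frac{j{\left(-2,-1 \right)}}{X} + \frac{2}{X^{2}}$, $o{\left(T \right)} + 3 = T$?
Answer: $- \frac{1}{45} \approx -0.022222$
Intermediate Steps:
$o{\left(T \right)} = -3 + T$
$j{\left(J,K \right)} = 1$ ($j{\left(J,K \right)} = -2 + \left(-3 + 6\right) = -2 + 3 = 1$)
$c{\left(F \right)} = - \frac{8}{9 F}$ ($c{\left(F \right)} = \frac{2 \left(- \frac{4}{F}\right)}{9} = - \frac{8}{9 F}$)
$y{\left(X \right)} = \frac{1}{X} + \frac{2}{X^{2}}$ ($y{\left(X \right)} = 1 \frac{1}{X} + \frac{2}{X^{2}} = \frac{1}{X} + \frac{2}{X^{2}}$)
$y{\left(-4 \right)} c{\left(5 \right)} k{\left(-1,-3 \right)} = \frac{2 - 4}{16} \left(- \frac{8}{9 \cdot 5}\right) \left(-1\right) = \frac{1}{16} \left(-2\right) \left(\left(- \frac{8}{9}\right) \frac{1}{5}\right) \left(-1\right) = \left(- \frac{1}{8}\right) \left(- \frac{8}{45}\right) \left(-1\right) = \frac{1}{45} \left(-1\right) = - \frac{1}{45}$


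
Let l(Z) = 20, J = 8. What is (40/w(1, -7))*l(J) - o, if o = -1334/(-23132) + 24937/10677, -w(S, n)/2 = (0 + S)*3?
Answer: -16760900501/123490182 ≈ -135.73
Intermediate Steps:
w(S, n) = -6*S (w(S, n) = -2*(0 + S)*3 = -2*S*3 = -6*S)
o = 295542901/123490182 (o = -1334*(-1/23132) + 24937*(1/10677) = 667/11566 + 24937/10677 = 295542901/123490182 ≈ 2.3932)
(40/w(1, -7))*l(J) - o = (40/((-6*1)))*20 - 1*295542901/123490182 = (40/(-6))*20 - 295542901/123490182 = (40*(-1/6))*20 - 295542901/123490182 = -20/3*20 - 295542901/123490182 = -400/3 - 295542901/123490182 = -16760900501/123490182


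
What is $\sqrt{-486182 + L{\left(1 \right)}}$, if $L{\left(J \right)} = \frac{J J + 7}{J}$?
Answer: $i \sqrt{486174} \approx 697.26 i$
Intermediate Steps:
$L{\left(J \right)} = \frac{7 + J^{2}}{J}$ ($L{\left(J \right)} = \frac{J^{2} + 7}{J} = \frac{7 + J^{2}}{J}$)
$\sqrt{-486182 + L{\left(1 \right)}} = \sqrt{-486182 + \left(1 + \frac{7}{1}\right)} = \sqrt{-486182 + \left(1 + 7 \cdot 1\right)} = \sqrt{-486182 + \left(1 + 7\right)} = \sqrt{-486182 + 8} = \sqrt{-486174} = i \sqrt{486174}$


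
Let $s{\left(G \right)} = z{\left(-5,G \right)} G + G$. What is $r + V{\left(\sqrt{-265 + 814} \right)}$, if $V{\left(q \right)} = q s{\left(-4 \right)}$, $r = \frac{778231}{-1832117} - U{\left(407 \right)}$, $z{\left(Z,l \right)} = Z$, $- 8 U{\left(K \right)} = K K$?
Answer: $\frac{303482123085}{14656936} + 48 \sqrt{61} \approx 21081.0$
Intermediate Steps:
$U{\left(K \right)} = - \frac{K^{2}}{8}$ ($U{\left(K \right)} = - \frac{K K}{8} = - \frac{K^{2}}{8}$)
$s{\left(G \right)} = - 4 G$ ($s{\left(G \right)} = - 5 G + G = - 4 G$)
$r = \frac{303482123085}{14656936}$ ($r = \frac{778231}{-1832117} - - \frac{407^{2}}{8} = 778231 \left(- \frac{1}{1832117}\right) - \left(- \frac{1}{8}\right) 165649 = - \frac{778231}{1832117} - - \frac{165649}{8} = - \frac{778231}{1832117} + \frac{165649}{8} = \frac{303482123085}{14656936} \approx 20706.0$)
$V{\left(q \right)} = 16 q$ ($V{\left(q \right)} = q \left(\left(-4\right) \left(-4\right)\right) = q 16 = 16 q$)
$r + V{\left(\sqrt{-265 + 814} \right)} = \frac{303482123085}{14656936} + 16 \sqrt{-265 + 814} = \frac{303482123085}{14656936} + 16 \sqrt{549} = \frac{303482123085}{14656936} + 16 \cdot 3 \sqrt{61} = \frac{303482123085}{14656936} + 48 \sqrt{61}$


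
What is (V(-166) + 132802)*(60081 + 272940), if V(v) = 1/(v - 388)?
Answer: 24501123249447/554 ≈ 4.4226e+10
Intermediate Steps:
V(v) = 1/(-388 + v)
(V(-166) + 132802)*(60081 + 272940) = (1/(-388 - 166) + 132802)*(60081 + 272940) = (1/(-554) + 132802)*333021 = (-1/554 + 132802)*333021 = (73572307/554)*333021 = 24501123249447/554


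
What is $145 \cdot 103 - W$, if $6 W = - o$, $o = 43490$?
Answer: $\frac{66550}{3} \approx 22183.0$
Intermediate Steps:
$W = - \frac{21745}{3}$ ($W = \frac{\left(-1\right) 43490}{6} = \frac{1}{6} \left(-43490\right) = - \frac{21745}{3} \approx -7248.3$)
$145 \cdot 103 - W = 145 \cdot 103 - - \frac{21745}{3} = 14935 + \frac{21745}{3} = \frac{66550}{3}$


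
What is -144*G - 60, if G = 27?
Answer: -3948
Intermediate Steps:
-144*G - 60 = -144*27 - 60 = -3888 - 60 = -3948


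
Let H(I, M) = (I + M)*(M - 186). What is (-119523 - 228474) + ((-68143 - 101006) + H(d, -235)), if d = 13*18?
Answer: -516725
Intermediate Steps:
d = 234
H(I, M) = (-186 + M)*(I + M) (H(I, M) = (I + M)*(-186 + M) = (-186 + M)*(I + M))
(-119523 - 228474) + ((-68143 - 101006) + H(d, -235)) = (-119523 - 228474) + ((-68143 - 101006) + ((-235)**2 - 186*234 - 186*(-235) + 234*(-235))) = -347997 + (-169149 + (55225 - 43524 + 43710 - 54990)) = -347997 + (-169149 + 421) = -347997 - 168728 = -516725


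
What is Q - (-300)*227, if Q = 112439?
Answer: 180539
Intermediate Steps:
Q - (-300)*227 = 112439 - (-300)*227 = 112439 - 1*(-68100) = 112439 + 68100 = 180539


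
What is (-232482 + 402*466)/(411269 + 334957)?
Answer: -7525/124371 ≈ -0.060504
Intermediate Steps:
(-232482 + 402*466)/(411269 + 334957) = (-232482 + 187332)/746226 = -45150*1/746226 = -7525/124371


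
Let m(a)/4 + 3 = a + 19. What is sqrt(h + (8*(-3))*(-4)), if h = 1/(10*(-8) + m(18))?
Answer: sqrt(75278)/28 ≈ 9.7989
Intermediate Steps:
m(a) = 64 + 4*a (m(a) = -12 + 4*(a + 19) = -12 + 4*(19 + a) = -12 + (76 + 4*a) = 64 + 4*a)
h = 1/56 (h = 1/(10*(-8) + (64 + 4*18)) = 1/(-80 + (64 + 72)) = 1/(-80 + 136) = 1/56 ≈ 0.017857)
sqrt(h + (8*(-3))*(-4)) = sqrt(1/56 + (8*(-3))*(-4)) = sqrt(1/56 - 24*(-4)) = sqrt(1/56 + 96) = sqrt(5377/56) = sqrt(75278)/28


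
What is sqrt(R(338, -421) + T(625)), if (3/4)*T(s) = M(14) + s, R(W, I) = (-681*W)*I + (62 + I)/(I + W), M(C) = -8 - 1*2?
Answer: sqrt(667583796659)/83 ≈ 9844.1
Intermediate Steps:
M(C) = -10 (M(C) = -8 - 2 = -10)
R(W, I) = (62 + I)/(I + W) - 681*I*W (R(W, I) = -681*I*W + (62 + I)/(I + W) = (62 + I)/(I + W) - 681*I*W)
T(s) = -40/3 + 4*s/3 (T(s) = 4*(-10 + s)/3 = -40/3 + 4*s/3)
sqrt(R(338, -421) + T(625)) = sqrt((62 - 421 - 681*(-421)*338**2 - 681*338*(-421)**2)/(-421 + 338) + (-40/3 + (4/3)*625)) = sqrt((62 - 421 - 681*(-421)*114244 - 681*338*177241)/(-83) + (-40/3 + 2500/3)) = sqrt(-(62 - 421 + 32753869044 - 40796978898)/83 + 820) = sqrt(-1/83*(-8043110213) + 820) = sqrt(8043110213/83 + 820) = sqrt(8043178273/83) = sqrt(667583796659)/83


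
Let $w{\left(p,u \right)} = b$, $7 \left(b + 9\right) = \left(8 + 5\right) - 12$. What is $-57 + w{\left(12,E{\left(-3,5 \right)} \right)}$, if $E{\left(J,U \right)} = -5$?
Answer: $- \frac{461}{7} \approx -65.857$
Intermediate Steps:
$b = - \frac{62}{7}$ ($b = -9 + \frac{\left(8 + 5\right) - 12}{7} = -9 + \frac{13 - 12}{7} = -9 + \frac{1}{7} \cdot 1 = -9 + \frac{1}{7} = - \frac{62}{7} \approx -8.8571$)
$w{\left(p,u \right)} = - \frac{62}{7}$
$-57 + w{\left(12,E{\left(-3,5 \right)} \right)} = -57 - \frac{62}{7} = - \frac{461}{7}$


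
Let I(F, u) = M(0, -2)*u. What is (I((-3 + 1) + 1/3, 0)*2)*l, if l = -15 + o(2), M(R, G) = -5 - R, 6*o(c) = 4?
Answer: 0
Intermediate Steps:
o(c) = ⅔ (o(c) = (⅙)*4 = ⅔)
l = -43/3 (l = -15 + ⅔ = -43/3 ≈ -14.333)
I(F, u) = -5*u (I(F, u) = (-5 - 1*0)*u = (-5 + 0)*u = -5*u)
(I((-3 + 1) + 1/3, 0)*2)*l = (-5*0*2)*(-43/3) = (0*2)*(-43/3) = 0*(-43/3) = 0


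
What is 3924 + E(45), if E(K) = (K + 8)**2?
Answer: 6733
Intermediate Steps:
E(K) = (8 + K)**2
3924 + E(45) = 3924 + (8 + 45)**2 = 3924 + 53**2 = 3924 + 2809 = 6733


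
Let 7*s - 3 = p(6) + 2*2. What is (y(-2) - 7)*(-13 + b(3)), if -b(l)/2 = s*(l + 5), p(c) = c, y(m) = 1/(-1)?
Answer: 2392/7 ≈ 341.71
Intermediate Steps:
y(m) = -1
s = 13/7 (s = 3/7 + (6 + 2*2)/7 = 3/7 + (6 + 4)/7 = 3/7 + (⅐)*10 = 3/7 + 10/7 = 13/7 ≈ 1.8571)
b(l) = -130/7 - 26*l/7 (b(l) = -26*(l + 5)/7 = -26*(5 + l)/7 = -2*(65/7 + 13*l/7) = -130/7 - 26*l/7)
(y(-2) - 7)*(-13 + b(3)) = (-1 - 7)*(-13 + (-130/7 - 26/7*3)) = -8*(-13 + (-130/7 - 78/7)) = -8*(-13 - 208/7) = -8*(-299/7) = 2392/7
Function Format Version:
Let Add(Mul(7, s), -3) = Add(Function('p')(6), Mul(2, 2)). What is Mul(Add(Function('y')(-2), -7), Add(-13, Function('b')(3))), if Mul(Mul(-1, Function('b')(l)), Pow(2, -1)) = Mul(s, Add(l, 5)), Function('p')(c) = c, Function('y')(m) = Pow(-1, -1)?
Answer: Rational(2392, 7) ≈ 341.71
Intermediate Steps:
Function('y')(m) = -1
s = Rational(13, 7) (s = Add(Rational(3, 7), Mul(Rational(1, 7), Add(6, Mul(2, 2)))) = Add(Rational(3, 7), Mul(Rational(1, 7), Add(6, 4))) = Add(Rational(3, 7), Mul(Rational(1, 7), 10)) = Add(Rational(3, 7), Rational(10, 7)) = Rational(13, 7) ≈ 1.8571)
Function('b')(l) = Add(Rational(-130, 7), Mul(Rational(-26, 7), l)) (Function('b')(l) = Mul(-2, Mul(Rational(13, 7), Add(l, 5))) = Mul(-2, Mul(Rational(13, 7), Add(5, l))) = Mul(-2, Add(Rational(65, 7), Mul(Rational(13, 7), l))) = Add(Rational(-130, 7), Mul(Rational(-26, 7), l)))
Mul(Add(Function('y')(-2), -7), Add(-13, Function('b')(3))) = Mul(Add(-1, -7), Add(-13, Add(Rational(-130, 7), Mul(Rational(-26, 7), 3)))) = Mul(-8, Add(-13, Add(Rational(-130, 7), Rational(-78, 7)))) = Mul(-8, Add(-13, Rational(-208, 7))) = Mul(-8, Rational(-299, 7)) = Rational(2392, 7)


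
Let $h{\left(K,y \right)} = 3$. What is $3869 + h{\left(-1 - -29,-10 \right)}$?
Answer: $3872$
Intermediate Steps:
$3869 + h{\left(-1 - -29,-10 \right)} = 3869 + 3 = 3872$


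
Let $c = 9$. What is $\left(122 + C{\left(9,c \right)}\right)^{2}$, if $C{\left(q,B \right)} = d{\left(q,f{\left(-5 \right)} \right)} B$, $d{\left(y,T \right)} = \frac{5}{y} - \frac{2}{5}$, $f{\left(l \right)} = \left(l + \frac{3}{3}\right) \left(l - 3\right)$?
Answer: $\frac{380689}{25} \approx 15228.0$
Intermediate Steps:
$f{\left(l \right)} = \left(1 + l\right) \left(-3 + l\right)$ ($f{\left(l \right)} = \left(l + 3 \cdot \frac{1}{3}\right) \left(-3 + l\right) = \left(l + 1\right) \left(-3 + l\right) = \left(1 + l\right) \left(-3 + l\right)$)
$d{\left(y,T \right)} = - \frac{2}{5} + \frac{5}{y}$ ($d{\left(y,T \right)} = \frac{5}{y} - \frac{2}{5} = - \frac{2}{5} + \frac{5}{y}$)
$C{\left(q,B \right)} = B \left(- \frac{2}{5} + \frac{5}{q}\right)$ ($C{\left(q,B \right)} = \left(- \frac{2}{5} + \frac{5}{q}\right) B = B \left(- \frac{2}{5} + \frac{5}{q}\right)$)
$\left(122 + C{\left(9,c \right)}\right)^{2} = \left(122 + \frac{1}{5} \cdot 9 \cdot \frac{1}{9} \left(25 - 18\right)\right)^{2} = \left(122 + \frac{1}{5} \cdot 9 \cdot \frac{1}{9} \cdot 7\right)^{2} = \left(122 + \frac{7}{5}\right)^{2} = \left(\frac{617}{5}\right)^{2} = \frac{380689}{25}$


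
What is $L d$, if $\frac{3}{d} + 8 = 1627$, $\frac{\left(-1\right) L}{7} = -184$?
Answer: $\frac{3864}{1619} \approx 2.3867$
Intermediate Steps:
$L = 1288$ ($L = \left(-7\right) \left(-184\right) = 1288$)
$d = \frac{3}{1619}$ ($d = \frac{3}{-8 + 1627} = \frac{3}{1619} \approx 0.001853$)
$L d = 1288 \cdot \frac{3}{1619} = \frac{3864}{1619}$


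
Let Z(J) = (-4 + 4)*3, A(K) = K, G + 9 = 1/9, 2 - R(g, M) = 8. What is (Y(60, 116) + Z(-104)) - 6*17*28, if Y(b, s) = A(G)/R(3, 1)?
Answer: -77072/27 ≈ -2854.5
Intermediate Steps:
R(g, M) = -6 (R(g, M) = 2 - 1*8 = 2 - 8 = -6)
G = -80/9 (G = -9 + 1/9 = -80/9 ≈ -8.8889)
Y(b, s) = 40/27 (Y(b, s) = -80/9/(-6) = -80/9*(-1/6) = 40/27)
Z(J) = 0 (Z(J) = 0*3 = 0)
(Y(60, 116) + Z(-104)) - 6*17*28 = (40/27 + 0) - 6*17*28 = 40/27 - 102*28 = 40/27 - 2856 = -77072/27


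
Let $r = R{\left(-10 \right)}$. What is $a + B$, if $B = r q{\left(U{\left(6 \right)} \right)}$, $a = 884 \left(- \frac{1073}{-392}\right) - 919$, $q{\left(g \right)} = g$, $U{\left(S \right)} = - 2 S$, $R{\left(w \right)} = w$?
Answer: $\frac{158831}{98} \approx 1620.7$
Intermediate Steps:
$r = -10$
$a = \frac{147071}{98}$ ($a = 884 \left(\left(-1073\right) \left(- \frac{1}{392}\right)\right) - 919 = 884 \cdot \frac{1073}{392} - 919 = \frac{237133}{98} - 919 = \frac{147071}{98} \approx 1500.7$)
$B = 120$ ($B = - 10 \left(\left(-2\right) 6\right) = \left(-10\right) \left(-12\right) = 120$)
$a + B = \frac{147071}{98} + 120 = \frac{158831}{98}$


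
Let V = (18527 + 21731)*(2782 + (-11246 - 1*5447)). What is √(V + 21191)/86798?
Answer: I*√560007847/86798 ≈ 0.27264*I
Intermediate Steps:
V = -560029038 (V = 40258*(2782 + (-11246 - 5447)) = 40258*(2782 - 16693) = 40258*(-13911) = -560029038)
√(V + 21191)/86798 = √(-560029038 + 21191)/86798 = √(-560007847)*(1/86798) = (I*√560007847)*(1/86798) = I*√560007847/86798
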